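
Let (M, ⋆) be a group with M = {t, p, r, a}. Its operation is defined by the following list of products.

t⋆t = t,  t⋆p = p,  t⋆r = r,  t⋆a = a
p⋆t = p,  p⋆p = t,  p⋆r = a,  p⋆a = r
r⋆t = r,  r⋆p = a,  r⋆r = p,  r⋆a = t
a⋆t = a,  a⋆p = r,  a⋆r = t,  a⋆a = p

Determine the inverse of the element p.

p

First locate the identity: row t matches the header, so t is the identity.
Scan row p for t: p ⋆ p = t. Hence p^(-1) = p.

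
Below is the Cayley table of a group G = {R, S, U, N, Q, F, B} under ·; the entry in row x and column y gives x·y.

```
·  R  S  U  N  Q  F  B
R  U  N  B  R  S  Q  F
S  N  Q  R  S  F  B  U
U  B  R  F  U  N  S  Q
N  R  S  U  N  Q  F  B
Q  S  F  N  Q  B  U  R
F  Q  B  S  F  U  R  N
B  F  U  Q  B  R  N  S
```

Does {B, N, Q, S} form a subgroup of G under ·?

S·B = U, which is not in {B, N, Q, S}.
The subset is not closed under ·, so it is not a subgroup.

No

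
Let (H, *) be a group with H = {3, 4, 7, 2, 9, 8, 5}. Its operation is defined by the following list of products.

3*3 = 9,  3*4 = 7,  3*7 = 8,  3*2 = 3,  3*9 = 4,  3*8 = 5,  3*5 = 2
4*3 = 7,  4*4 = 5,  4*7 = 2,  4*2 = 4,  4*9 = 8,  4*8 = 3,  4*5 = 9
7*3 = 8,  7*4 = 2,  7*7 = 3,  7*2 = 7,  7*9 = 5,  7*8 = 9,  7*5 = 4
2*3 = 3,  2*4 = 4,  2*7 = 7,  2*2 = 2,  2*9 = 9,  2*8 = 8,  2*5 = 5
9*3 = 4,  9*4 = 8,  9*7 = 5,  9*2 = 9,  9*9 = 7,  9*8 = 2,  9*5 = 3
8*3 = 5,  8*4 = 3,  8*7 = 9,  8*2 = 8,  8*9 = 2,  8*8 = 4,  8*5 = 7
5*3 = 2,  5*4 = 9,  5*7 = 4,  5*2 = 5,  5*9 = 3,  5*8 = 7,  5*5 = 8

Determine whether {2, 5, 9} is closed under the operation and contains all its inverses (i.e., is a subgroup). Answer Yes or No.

5*5 = 8, which is not in {2, 5, 9}.
The subset is not closed under *, so it is not a subgroup.
(Structurally, H here is isomorphic to the cyclic group Z_7.)

No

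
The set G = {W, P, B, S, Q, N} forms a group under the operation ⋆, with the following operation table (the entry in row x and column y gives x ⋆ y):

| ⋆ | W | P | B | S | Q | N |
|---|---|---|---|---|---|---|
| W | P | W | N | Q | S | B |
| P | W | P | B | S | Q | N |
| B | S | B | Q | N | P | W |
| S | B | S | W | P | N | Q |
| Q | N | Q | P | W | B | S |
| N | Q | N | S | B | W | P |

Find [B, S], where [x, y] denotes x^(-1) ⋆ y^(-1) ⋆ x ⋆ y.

Identity is P; from the table B^(-1) = Q and S^(-1) = S.
Q ⋆ S = W
W ⋆ B = N
N ⋆ S = B

B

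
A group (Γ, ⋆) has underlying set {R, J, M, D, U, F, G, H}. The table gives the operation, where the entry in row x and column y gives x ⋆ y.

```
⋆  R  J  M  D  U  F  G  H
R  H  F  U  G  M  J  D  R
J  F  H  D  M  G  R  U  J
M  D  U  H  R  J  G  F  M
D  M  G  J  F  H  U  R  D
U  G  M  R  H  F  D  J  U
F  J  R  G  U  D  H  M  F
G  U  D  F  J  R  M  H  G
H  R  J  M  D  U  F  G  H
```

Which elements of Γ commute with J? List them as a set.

{F, H, J, R}

Compare row J with column J entry by entry.
F ⋆ J = R = J ⋆ F, so F commutes with J.
M ⋆ J = U but J ⋆ M = D, so M does not.
Collecting the elements that commute with J: C(J) = {F, H, J, R}.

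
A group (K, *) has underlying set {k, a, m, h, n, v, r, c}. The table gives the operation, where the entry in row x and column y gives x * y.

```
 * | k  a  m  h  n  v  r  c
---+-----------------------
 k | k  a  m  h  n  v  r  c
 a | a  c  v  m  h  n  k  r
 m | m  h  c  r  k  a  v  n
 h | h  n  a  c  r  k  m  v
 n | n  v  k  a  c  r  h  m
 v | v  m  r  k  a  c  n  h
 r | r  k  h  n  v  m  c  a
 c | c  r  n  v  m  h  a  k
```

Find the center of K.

{c, k}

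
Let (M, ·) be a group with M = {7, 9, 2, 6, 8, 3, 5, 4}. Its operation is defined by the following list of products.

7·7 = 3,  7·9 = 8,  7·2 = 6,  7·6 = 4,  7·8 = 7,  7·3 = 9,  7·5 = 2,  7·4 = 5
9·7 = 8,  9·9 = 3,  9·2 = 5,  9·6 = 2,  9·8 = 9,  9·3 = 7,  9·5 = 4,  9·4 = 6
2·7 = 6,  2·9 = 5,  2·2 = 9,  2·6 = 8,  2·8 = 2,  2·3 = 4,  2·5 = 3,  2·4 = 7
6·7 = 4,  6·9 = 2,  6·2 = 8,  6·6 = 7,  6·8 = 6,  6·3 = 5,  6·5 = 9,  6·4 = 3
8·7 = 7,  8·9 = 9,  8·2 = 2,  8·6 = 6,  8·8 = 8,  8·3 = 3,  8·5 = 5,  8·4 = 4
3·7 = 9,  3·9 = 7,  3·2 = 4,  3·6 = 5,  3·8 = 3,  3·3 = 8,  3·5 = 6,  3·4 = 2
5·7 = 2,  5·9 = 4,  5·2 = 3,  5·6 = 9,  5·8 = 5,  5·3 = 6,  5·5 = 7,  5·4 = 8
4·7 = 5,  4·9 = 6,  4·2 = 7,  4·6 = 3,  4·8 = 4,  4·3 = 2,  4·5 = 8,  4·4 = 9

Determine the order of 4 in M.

8

The identity element is 8 (its row matches the header).
4^1 = 4
4^2 = 4·4 = 9
4^3 = 9·4 = 6
4^4 = 6·4 = 3
4^5 = 3·4 = 2
4^6 = 2·4 = 7
4^7 = 7·4 = 5
4^8 = 5·4 = 8
The first power of 4 equal to the identity is 4^8, so ord(4) = 8.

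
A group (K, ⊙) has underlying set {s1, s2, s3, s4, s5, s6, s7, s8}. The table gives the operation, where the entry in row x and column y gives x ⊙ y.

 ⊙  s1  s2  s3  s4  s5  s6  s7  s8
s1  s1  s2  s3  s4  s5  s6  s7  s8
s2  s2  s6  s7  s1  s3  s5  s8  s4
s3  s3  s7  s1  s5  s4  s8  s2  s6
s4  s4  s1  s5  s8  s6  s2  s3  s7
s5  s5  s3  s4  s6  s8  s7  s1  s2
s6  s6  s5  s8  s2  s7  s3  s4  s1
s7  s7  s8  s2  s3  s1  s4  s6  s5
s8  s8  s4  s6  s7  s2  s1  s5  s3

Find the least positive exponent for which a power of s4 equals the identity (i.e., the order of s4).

8

The identity element is s1 (its row matches the header).
s4^1 = s4
s4^2 = s4 ⊙ s4 = s8
s4^3 = s8 ⊙ s4 = s7
s4^4 = s7 ⊙ s4 = s3
s4^5 = s3 ⊙ s4 = s5
s4^6 = s5 ⊙ s4 = s6
s4^7 = s6 ⊙ s4 = s2
s4^8 = s2 ⊙ s4 = s1
The first power of s4 equal to the identity is s4^8, so ord(s4) = 8.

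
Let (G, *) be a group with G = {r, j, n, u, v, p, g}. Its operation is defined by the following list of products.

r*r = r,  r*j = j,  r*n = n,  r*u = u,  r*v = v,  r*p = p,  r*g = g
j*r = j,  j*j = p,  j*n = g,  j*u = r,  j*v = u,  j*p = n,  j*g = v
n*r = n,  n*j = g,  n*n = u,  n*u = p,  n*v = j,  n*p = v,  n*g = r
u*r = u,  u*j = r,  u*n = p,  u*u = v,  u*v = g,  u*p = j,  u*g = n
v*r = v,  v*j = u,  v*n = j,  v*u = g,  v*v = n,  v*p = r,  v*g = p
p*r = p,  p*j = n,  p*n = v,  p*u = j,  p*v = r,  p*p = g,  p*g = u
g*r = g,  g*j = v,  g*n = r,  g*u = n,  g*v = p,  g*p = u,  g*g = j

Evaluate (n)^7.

r

n^1 = n
n^2 = n * n = u
n^3 = u * n = p
n^4 = p * n = v
n^5 = v * n = j
n^6 = j * n = g
n^7 = g * n = r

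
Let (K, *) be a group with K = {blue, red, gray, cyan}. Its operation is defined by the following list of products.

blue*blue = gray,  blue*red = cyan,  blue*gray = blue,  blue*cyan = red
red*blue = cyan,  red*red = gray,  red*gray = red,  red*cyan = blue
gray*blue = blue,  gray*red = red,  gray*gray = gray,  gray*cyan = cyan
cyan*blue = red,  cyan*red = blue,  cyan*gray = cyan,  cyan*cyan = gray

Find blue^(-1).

First locate the identity: row gray matches the header, so gray is the identity.
Scan row blue for gray: blue*blue = gray. Hence blue^(-1) = blue.

blue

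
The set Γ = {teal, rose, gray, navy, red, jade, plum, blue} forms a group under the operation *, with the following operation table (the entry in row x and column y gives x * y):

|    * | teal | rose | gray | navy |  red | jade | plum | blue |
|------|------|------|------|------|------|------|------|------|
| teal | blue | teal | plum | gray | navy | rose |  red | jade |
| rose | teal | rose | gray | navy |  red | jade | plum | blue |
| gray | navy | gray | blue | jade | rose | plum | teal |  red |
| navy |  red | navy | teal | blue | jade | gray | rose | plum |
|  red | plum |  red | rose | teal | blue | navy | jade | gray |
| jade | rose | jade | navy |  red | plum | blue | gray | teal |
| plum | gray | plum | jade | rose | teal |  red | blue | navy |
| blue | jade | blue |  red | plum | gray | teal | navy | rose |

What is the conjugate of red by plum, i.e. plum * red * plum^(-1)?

gray

The identity is rose. In row plum, the entry rose sits in column navy, so plum^(-1) = navy.
plum * red = teal
teal * navy = gray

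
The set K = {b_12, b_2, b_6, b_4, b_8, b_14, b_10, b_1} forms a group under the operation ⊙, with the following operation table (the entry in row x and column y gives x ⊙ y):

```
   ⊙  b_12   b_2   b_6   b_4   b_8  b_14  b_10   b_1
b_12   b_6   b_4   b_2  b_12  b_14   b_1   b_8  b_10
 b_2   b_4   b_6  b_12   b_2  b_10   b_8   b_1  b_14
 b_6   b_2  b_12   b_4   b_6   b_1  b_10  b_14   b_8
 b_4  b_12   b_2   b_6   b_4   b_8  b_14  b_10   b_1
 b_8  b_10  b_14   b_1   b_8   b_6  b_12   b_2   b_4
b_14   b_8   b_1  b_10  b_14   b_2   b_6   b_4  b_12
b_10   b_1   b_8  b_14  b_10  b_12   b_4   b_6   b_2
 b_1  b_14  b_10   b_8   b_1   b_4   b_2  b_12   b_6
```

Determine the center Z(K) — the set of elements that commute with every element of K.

An element z is central iff its row equals its column in the table.
For b_2: b_2 ⊙ b_8 = b_10 ≠ b_14 = b_8 ⊙ b_2, so b_2 ∉ Z.
Checking each element this way leaves Z(K) = {b_4, b_6}.

{b_4, b_6}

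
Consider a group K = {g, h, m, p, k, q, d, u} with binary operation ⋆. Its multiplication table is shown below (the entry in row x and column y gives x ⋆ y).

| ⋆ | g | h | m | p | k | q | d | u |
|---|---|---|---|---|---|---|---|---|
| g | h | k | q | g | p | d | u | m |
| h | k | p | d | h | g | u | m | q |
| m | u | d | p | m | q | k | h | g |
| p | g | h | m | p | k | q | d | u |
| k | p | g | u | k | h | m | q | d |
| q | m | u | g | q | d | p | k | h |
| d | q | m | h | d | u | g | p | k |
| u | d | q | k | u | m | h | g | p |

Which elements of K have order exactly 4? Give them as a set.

{g, k}

Identity is p. Compute the order of each non-identity element by repeated multiplication:
  g: g → h → k → p  (order 4)
  h: h → p  (order 2)
  m: m → p  (order 2)
  k: k → h → g → p  (order 4)
  q: q → p  (order 2)
  d: d → p  (order 2)
  u: u → p  (order 2)
Elements of order 4: {g, k}.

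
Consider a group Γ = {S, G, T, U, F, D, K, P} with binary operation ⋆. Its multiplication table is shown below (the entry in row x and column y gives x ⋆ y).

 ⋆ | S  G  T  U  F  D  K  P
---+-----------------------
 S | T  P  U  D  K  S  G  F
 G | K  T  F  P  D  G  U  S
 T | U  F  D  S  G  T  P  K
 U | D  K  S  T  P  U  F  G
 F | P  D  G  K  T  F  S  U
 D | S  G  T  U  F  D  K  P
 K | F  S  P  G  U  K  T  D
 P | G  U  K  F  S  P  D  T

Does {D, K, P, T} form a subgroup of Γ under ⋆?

Yes

{D, K, P, T} contains the identity D.
Checking products: every product of two elements of {D, K, P, T} (read from the table) lies in {D, K, P, T}, so the set is closed.
In a finite group, a nonempty closed subset is a subgroup. So {D, K, P, T} ≤ Γ.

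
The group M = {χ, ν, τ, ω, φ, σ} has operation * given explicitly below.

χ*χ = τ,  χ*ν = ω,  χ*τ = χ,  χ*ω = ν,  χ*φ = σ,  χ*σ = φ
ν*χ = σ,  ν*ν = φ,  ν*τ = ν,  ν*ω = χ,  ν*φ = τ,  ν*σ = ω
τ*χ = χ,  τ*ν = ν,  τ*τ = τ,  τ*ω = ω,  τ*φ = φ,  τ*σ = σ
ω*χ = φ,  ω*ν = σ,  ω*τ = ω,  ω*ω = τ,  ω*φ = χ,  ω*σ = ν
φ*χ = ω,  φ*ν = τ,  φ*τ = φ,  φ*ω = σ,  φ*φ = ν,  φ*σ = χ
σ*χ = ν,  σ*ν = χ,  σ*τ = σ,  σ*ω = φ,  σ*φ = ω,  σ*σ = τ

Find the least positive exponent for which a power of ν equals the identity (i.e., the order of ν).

3

The identity element is τ (its row matches the header).
ν^1 = ν
ν^2 = ν*ν = φ
ν^3 = φ*ν = τ
The first power of ν equal to the identity is ν^3, so ord(ν) = 3.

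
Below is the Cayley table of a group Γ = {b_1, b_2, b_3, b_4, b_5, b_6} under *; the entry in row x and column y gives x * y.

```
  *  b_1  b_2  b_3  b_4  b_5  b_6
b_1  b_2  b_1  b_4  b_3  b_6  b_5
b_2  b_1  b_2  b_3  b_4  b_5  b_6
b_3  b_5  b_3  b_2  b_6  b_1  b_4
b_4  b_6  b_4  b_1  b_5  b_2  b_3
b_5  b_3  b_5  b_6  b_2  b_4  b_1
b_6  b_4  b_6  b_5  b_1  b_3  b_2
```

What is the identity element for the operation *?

The identity e satisfies e * x = x for all x, so its row in the table reproduces the column headers.
Row b_2 reads: b_1, b_2, b_3, b_4, b_5, b_6 — exactly the header order. So b_2 is the identity.
(Structurally, Γ here is isomorphic to the symmetric group S_3.)

b_2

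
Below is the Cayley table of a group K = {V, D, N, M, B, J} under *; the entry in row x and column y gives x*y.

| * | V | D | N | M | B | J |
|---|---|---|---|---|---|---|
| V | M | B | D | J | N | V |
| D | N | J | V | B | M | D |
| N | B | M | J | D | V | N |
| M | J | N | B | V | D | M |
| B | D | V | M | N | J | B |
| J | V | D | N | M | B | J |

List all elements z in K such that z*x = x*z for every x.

An element z is central iff its row equals its column in the table.
For B: B*V = D ≠ N = V*B, so B ∉ Z.
Checking each element this way leaves Z(K) = {J}.
(Structurally, K here is isomorphic to the symmetric group S_3.)

{J}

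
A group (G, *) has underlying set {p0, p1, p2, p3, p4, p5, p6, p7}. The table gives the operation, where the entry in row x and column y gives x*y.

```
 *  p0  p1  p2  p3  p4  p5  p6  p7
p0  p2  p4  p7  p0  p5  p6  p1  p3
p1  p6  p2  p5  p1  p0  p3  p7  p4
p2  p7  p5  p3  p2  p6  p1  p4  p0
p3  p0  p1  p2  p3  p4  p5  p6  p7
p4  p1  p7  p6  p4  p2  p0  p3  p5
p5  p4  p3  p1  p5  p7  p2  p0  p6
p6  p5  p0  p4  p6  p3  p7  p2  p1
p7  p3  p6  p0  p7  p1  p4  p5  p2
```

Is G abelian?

No

p1*p4 = p0 but p4*p1 = p7.
Since p1 and p4 do not commute, G is not abelian.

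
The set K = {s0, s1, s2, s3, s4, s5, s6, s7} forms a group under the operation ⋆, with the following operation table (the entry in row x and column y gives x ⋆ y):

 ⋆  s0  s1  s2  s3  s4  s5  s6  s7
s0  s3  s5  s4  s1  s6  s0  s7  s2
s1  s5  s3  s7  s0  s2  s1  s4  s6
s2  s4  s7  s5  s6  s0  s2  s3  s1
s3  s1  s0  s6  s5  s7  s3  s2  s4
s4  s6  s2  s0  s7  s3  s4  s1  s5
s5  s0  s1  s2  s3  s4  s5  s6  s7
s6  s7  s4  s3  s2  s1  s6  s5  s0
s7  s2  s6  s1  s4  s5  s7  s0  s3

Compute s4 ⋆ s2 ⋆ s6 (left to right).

s7

s4 ⋆ s2 = s0
s0 ⋆ s6 = s7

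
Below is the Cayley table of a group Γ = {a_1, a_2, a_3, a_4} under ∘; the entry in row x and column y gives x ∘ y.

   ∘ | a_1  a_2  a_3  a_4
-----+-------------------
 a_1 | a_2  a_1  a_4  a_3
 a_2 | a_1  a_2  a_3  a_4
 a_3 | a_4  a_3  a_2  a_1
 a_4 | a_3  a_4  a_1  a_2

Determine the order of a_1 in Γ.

The identity element is a_2 (its row matches the header).
a_1^1 = a_1
a_1^2 = a_1 ∘ a_1 = a_2
The first power of a_1 equal to the identity is a_1^2, so ord(a_1) = 2.

2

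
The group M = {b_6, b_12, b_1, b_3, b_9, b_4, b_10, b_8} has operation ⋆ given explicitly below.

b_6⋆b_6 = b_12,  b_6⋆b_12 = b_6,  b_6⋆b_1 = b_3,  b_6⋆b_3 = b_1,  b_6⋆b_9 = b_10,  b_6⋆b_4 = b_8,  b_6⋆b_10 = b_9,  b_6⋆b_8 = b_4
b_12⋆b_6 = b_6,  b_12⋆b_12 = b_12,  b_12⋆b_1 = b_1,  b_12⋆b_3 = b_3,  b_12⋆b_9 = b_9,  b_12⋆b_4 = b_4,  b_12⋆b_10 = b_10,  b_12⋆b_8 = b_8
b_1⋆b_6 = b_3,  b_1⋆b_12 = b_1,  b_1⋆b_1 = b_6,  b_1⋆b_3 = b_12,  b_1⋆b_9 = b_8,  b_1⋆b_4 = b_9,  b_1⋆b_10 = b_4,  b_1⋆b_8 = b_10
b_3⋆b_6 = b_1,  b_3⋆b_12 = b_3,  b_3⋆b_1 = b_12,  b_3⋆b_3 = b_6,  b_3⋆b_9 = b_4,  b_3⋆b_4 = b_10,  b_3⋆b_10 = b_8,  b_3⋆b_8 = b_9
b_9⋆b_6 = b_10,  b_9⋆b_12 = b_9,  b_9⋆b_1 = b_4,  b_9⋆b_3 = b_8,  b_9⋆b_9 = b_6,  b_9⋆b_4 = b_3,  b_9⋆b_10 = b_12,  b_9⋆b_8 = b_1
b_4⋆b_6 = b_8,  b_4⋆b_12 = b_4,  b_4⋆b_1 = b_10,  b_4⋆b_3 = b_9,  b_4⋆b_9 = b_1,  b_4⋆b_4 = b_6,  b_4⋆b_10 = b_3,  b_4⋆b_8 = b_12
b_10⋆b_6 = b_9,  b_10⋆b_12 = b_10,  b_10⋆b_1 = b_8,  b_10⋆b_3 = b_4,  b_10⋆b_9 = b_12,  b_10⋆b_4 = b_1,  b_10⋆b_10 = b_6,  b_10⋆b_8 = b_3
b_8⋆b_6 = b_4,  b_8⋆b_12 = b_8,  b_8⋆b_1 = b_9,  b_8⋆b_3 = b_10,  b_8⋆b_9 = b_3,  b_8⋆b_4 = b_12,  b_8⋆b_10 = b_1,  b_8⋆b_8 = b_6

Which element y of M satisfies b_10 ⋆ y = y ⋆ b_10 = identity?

b_9

First locate the identity: row b_12 matches the header, so b_12 is the identity.
Scan row b_10 for b_12: b_10 ⋆ b_9 = b_12. Hence b_10^(-1) = b_9.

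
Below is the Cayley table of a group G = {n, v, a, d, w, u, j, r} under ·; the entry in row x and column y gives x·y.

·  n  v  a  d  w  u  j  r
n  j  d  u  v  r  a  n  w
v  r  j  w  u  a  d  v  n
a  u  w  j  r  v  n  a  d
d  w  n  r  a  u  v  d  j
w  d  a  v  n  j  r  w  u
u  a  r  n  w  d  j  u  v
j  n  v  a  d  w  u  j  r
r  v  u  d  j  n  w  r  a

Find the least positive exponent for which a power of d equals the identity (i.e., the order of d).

4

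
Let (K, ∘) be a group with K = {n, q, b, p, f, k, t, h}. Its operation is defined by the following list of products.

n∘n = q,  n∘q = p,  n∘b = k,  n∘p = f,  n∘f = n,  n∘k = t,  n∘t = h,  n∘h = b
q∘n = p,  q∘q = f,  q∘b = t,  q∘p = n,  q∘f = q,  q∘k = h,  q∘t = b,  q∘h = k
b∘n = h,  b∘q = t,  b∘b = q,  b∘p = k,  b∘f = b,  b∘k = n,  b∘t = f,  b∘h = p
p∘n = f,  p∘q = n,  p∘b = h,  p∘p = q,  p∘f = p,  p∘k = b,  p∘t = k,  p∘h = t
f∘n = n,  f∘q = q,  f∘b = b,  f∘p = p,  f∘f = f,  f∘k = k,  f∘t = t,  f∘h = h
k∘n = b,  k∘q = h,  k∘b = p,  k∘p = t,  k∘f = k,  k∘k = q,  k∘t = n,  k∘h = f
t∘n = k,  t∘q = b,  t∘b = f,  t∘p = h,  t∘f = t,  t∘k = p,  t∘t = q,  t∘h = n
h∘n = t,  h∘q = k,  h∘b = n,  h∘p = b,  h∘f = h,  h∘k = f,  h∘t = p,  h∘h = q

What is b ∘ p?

k

Read row b, column p: b ∘ p = k.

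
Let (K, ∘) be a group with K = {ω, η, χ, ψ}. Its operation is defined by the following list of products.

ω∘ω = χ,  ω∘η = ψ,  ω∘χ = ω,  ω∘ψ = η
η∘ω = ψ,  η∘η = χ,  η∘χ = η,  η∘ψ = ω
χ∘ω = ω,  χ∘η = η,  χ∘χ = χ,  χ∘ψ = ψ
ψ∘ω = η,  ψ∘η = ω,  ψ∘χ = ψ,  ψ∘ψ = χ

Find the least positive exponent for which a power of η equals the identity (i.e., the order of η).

The identity element is χ (its row matches the header).
η^1 = η
η^2 = η ∘ η = χ
The first power of η equal to the identity is η^2, so ord(η) = 2.
(Structurally, K here is isomorphic to the Klein four-group V_4.)

2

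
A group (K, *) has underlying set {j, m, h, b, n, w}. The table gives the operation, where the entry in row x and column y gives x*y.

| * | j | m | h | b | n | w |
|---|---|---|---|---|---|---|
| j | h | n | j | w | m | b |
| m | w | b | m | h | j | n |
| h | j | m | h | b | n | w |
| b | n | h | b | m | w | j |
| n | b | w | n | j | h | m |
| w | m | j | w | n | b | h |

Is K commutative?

No

b*n = w but n*b = j.
Since b and n do not commute, K is not abelian.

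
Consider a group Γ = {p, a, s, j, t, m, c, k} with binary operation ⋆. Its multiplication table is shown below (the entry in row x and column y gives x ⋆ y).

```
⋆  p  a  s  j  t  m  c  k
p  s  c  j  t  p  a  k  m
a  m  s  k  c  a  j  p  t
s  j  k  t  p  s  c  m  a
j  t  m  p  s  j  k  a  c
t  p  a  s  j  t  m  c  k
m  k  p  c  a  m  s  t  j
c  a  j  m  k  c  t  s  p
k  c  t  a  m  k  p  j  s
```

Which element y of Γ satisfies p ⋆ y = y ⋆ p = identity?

First locate the identity: row t matches the header, so t is the identity.
Scan row p for t: p ⋆ j = t. Hence p^(-1) = j.
(Structurally, Γ here is isomorphic to the quaternion group Q_8.)

j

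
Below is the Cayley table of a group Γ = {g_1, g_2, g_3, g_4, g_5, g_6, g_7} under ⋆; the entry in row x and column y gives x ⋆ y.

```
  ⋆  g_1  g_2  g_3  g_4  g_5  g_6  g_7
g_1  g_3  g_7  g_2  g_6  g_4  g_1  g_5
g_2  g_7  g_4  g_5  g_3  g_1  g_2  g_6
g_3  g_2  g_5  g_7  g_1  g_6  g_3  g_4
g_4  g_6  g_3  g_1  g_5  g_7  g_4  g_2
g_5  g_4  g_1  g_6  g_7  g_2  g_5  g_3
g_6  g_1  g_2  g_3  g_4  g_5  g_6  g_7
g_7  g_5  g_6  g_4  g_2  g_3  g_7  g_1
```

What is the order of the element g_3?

The identity element is g_6 (its row matches the header).
g_3^1 = g_3
g_3^2 = g_3 ⋆ g_3 = g_7
g_3^3 = g_7 ⋆ g_3 = g_4
g_3^4 = g_4 ⋆ g_3 = g_1
g_3^5 = g_1 ⋆ g_3 = g_2
g_3^6 = g_2 ⋆ g_3 = g_5
g_3^7 = g_5 ⋆ g_3 = g_6
The first power of g_3 equal to the identity is g_3^7, so ord(g_3) = 7.
(Structurally, Γ here is isomorphic to the cyclic group Z_7.)

7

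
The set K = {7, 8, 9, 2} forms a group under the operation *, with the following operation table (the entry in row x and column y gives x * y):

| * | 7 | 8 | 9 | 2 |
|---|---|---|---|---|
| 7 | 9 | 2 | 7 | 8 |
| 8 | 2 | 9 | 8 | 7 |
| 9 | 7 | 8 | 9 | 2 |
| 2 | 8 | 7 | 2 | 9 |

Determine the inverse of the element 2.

2

First locate the identity: row 9 matches the header, so 9 is the identity.
Scan row 2 for 9: 2 * 2 = 9. Hence 2^(-1) = 2.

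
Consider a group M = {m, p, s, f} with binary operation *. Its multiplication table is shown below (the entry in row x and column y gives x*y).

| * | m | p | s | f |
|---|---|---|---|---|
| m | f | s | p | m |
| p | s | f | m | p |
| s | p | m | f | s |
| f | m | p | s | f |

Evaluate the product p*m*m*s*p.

s

p*m = s
s*m = p
p*s = m
m*p = s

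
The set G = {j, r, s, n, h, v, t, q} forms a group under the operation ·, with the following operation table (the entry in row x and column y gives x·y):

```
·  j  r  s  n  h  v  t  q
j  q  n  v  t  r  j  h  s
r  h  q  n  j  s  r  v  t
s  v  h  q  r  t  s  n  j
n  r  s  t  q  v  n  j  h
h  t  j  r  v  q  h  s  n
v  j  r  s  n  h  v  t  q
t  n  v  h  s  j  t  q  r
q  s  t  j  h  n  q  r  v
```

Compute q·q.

v

Read row q, column q: q·q = v.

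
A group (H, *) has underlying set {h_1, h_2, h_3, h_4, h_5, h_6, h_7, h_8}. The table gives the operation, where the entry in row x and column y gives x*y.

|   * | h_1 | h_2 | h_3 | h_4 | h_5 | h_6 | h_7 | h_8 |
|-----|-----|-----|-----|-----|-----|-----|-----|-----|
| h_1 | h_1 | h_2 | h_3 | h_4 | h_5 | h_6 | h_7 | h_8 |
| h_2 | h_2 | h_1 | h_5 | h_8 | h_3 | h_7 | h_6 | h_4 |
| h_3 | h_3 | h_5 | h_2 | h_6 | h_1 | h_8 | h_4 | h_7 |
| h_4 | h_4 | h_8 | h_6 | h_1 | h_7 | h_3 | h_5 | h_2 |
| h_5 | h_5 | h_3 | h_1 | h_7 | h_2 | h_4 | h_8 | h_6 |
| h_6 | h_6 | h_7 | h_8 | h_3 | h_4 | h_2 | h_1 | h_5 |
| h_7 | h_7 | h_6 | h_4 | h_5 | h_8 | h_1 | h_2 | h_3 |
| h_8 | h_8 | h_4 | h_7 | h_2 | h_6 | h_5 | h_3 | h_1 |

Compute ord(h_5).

4

The identity element is h_1 (its row matches the header).
h_5^1 = h_5
h_5^2 = h_5*h_5 = h_2
h_5^3 = h_2*h_5 = h_3
h_5^4 = h_3*h_5 = h_1
The first power of h_5 equal to the identity is h_5^4, so ord(h_5) = 4.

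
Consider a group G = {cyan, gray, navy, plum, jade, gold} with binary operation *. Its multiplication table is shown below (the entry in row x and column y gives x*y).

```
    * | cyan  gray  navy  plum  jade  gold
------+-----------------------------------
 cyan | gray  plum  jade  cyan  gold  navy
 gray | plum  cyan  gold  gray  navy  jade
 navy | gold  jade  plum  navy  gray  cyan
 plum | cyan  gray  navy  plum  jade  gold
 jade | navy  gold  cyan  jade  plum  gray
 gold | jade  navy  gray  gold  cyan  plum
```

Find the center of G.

{plum}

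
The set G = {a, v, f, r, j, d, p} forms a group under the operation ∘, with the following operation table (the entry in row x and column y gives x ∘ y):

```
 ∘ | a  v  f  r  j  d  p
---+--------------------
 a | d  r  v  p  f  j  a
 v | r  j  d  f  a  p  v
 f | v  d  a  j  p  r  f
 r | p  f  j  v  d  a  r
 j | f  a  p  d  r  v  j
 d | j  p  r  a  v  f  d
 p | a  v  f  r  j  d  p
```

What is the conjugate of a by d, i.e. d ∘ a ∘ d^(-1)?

The identity is p. In row d, the entry p sits in column v, so d^(-1) = v.
d ∘ a = j
j ∘ v = a

a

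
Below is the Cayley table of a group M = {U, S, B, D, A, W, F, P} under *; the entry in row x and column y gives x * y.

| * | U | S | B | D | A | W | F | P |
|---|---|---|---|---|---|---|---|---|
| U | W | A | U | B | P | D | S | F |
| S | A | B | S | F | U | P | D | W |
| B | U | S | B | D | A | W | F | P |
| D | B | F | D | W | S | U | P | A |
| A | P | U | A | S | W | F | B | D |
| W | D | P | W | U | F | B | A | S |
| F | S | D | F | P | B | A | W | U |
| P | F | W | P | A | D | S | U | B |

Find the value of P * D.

A

Read row P, column D: P * D = A.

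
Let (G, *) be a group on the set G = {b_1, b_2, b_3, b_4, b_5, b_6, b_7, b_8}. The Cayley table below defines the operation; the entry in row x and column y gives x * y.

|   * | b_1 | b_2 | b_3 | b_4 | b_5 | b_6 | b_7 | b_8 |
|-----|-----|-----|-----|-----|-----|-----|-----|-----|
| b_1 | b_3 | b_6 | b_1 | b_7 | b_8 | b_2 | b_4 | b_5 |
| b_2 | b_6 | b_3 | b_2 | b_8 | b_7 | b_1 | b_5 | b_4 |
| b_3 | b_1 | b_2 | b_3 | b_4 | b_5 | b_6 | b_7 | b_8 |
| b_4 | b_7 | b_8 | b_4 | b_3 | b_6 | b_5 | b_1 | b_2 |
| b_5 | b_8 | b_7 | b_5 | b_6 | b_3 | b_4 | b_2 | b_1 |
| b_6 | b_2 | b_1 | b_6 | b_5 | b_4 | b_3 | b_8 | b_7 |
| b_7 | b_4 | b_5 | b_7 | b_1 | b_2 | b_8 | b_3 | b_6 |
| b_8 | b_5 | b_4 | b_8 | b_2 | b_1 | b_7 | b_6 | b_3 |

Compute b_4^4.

b_4^1 = b_4
b_4^2 = b_4 * b_4 = b_3
b_4^3 = b_3 * b_4 = b_4
b_4^4 = b_4 * b_4 = b_3

b_3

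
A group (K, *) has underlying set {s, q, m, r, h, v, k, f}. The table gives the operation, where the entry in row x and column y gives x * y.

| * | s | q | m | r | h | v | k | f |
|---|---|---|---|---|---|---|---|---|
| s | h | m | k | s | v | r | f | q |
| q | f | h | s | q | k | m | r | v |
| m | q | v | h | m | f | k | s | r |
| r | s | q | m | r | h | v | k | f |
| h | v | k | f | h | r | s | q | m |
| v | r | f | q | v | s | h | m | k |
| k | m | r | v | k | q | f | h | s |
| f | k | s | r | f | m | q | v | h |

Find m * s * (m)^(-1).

The identity is r. In row m, the entry r sits in column f, so m^(-1) = f.
m * s = q
q * f = v

v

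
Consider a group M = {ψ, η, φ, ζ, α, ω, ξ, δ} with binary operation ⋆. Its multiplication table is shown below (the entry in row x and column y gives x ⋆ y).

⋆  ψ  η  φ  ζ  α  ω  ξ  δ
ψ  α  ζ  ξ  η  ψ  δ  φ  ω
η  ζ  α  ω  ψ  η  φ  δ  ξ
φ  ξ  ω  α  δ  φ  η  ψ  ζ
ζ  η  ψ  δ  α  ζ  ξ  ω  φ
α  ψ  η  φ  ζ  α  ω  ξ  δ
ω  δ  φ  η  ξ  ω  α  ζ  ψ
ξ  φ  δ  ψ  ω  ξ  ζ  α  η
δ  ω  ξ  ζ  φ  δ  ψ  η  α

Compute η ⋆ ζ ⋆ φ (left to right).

ξ

η ⋆ ζ = ψ
ψ ⋆ φ = ξ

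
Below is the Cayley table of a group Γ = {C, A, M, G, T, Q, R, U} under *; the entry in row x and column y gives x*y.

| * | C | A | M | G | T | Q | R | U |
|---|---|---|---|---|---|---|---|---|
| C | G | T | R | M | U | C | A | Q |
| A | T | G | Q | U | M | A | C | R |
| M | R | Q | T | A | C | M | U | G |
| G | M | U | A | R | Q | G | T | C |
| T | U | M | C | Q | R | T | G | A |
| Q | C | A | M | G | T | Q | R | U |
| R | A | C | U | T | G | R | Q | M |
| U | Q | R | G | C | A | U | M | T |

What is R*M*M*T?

R*M = U
U*M = G
G*T = Q

Q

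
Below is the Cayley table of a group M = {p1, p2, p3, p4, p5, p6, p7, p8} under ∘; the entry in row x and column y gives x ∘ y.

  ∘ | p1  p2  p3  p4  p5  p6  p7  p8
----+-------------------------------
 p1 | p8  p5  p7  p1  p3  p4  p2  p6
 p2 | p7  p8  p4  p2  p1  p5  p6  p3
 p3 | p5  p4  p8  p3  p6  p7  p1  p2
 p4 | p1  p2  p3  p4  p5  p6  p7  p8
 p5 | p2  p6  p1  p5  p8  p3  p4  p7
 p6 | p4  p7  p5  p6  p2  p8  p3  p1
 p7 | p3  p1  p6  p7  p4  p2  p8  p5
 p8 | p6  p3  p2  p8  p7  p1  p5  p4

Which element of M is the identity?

The identity e satisfies e ∘ x = x for all x, so its row in the table reproduces the column headers.
Row p4 reads: p1, p2, p3, p4, p5, p6, p7, p8 — exactly the header order. So p4 is the identity.

p4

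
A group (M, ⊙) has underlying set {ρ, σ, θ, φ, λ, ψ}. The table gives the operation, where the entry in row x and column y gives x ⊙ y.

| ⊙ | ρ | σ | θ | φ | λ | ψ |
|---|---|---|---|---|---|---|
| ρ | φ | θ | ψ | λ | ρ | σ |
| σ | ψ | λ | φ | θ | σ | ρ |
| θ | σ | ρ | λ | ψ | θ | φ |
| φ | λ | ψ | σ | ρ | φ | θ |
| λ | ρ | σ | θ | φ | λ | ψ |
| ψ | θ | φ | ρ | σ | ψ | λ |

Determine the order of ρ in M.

3

The identity element is λ (its row matches the header).
ρ^1 = ρ
ρ^2 = ρ ⊙ ρ = φ
ρ^3 = φ ⊙ ρ = λ
The first power of ρ equal to the identity is ρ^3, so ord(ρ) = 3.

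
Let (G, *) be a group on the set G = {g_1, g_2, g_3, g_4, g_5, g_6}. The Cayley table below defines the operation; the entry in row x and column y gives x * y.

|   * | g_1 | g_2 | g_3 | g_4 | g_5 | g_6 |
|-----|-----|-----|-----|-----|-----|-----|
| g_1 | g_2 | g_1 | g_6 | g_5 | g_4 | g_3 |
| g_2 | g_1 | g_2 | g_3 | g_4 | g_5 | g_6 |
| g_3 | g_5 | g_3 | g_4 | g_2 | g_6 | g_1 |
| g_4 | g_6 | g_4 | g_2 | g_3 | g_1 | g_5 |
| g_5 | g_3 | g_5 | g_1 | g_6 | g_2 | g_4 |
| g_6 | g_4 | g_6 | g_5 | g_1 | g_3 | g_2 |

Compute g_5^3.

g_5^1 = g_5
g_5^2 = g_5 * g_5 = g_2
g_5^3 = g_2 * g_5 = g_5
(Structurally, G here is isomorphic to the symmetric group S_3.)

g_5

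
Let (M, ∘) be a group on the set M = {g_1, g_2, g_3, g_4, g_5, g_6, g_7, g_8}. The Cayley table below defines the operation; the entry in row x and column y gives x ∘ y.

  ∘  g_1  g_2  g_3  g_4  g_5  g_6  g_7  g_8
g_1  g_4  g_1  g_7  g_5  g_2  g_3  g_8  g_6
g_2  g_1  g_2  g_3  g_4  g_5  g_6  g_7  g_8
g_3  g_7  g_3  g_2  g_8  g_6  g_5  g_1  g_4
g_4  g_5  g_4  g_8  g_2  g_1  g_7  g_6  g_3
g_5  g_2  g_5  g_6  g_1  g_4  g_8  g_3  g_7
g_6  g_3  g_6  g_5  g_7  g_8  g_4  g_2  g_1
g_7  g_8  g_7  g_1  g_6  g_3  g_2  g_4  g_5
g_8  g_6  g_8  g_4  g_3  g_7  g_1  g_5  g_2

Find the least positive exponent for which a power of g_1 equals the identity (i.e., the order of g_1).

4

The identity element is g_2 (its row matches the header).
g_1^1 = g_1
g_1^2 = g_1 ∘ g_1 = g_4
g_1^3 = g_4 ∘ g_1 = g_5
g_1^4 = g_5 ∘ g_1 = g_2
The first power of g_1 equal to the identity is g_1^4, so ord(g_1) = 4.
(Structurally, M here is isomorphic to Z_2 x Z_4.)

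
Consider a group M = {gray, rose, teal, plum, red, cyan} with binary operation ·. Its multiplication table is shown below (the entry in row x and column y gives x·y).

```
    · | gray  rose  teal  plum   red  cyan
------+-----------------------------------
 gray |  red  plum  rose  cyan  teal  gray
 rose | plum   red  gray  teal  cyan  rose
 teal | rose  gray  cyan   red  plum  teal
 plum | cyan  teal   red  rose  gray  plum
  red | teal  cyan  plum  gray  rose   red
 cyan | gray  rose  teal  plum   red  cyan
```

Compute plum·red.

gray

Read row plum, column red: plum·red = gray.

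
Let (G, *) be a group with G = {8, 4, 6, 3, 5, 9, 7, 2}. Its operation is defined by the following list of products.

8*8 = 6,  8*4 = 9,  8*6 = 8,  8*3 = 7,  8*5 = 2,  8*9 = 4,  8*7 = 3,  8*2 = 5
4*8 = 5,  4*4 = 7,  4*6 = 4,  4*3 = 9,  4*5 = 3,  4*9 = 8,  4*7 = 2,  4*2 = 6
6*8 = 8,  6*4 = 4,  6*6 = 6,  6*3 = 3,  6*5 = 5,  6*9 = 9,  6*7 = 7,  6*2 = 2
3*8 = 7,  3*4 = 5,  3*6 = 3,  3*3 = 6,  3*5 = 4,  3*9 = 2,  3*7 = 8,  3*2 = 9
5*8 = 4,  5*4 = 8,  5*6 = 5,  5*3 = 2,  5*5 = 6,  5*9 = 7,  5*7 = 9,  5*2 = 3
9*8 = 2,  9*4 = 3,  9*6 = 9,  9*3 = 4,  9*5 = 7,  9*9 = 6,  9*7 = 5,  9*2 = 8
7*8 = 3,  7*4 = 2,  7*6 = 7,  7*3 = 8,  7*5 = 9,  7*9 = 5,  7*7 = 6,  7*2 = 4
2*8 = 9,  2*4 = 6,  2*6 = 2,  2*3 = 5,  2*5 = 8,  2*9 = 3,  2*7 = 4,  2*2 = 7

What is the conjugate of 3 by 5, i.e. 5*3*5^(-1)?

The identity is 6. In row 5, the entry 6 sits in column 5, so 5^(-1) = 5.
5*3 = 2
2*5 = 8

8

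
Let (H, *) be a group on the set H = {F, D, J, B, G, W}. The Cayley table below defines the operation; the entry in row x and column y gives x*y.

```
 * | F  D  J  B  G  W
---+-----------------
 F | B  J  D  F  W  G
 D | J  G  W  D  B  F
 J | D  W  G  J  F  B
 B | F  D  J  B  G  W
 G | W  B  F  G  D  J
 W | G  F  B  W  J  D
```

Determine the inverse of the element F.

First locate the identity: row B matches the header, so B is the identity.
Scan row F for B: F*F = B. Hence F^(-1) = F.

F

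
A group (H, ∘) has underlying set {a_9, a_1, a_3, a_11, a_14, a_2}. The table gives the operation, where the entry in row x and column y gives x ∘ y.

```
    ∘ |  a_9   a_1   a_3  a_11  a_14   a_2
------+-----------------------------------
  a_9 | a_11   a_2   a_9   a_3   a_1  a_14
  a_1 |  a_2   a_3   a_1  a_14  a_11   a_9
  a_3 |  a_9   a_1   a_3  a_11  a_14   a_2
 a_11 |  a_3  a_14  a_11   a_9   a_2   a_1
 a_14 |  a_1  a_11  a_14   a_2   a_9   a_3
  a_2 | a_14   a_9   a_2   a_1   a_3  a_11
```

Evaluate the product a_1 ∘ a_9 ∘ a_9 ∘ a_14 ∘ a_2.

a_1 ∘ a_9 = a_2
a_2 ∘ a_9 = a_14
a_14 ∘ a_14 = a_9
a_9 ∘ a_2 = a_14

a_14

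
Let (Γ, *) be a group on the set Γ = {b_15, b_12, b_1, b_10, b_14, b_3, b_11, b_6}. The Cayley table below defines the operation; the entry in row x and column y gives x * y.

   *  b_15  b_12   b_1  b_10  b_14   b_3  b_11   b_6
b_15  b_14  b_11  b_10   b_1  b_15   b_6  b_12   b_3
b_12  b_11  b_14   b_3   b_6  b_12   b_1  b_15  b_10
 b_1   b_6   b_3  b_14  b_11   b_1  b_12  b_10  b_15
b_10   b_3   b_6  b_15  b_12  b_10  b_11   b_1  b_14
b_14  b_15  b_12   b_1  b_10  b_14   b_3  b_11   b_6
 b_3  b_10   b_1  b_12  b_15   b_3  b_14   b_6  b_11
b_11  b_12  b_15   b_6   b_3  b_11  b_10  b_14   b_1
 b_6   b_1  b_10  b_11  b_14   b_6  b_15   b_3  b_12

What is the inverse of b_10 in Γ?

b_6

First locate the identity: row b_14 matches the header, so b_14 is the identity.
Scan row b_10 for b_14: b_10 * b_6 = b_14. Hence b_10^(-1) = b_6.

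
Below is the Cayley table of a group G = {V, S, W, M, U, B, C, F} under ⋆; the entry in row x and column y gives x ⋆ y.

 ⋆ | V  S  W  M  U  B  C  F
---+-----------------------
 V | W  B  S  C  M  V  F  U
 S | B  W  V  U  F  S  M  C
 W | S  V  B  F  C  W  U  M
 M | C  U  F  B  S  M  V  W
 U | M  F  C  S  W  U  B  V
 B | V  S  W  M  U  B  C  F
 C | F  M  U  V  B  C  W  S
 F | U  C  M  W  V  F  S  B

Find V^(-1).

S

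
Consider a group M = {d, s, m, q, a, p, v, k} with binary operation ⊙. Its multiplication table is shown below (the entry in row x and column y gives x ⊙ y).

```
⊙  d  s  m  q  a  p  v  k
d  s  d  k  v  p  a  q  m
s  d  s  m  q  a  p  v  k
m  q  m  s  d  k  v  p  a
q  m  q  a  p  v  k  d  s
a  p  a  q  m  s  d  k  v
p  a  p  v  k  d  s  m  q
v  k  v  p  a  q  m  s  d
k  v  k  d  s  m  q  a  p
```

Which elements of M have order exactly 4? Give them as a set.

{k, q}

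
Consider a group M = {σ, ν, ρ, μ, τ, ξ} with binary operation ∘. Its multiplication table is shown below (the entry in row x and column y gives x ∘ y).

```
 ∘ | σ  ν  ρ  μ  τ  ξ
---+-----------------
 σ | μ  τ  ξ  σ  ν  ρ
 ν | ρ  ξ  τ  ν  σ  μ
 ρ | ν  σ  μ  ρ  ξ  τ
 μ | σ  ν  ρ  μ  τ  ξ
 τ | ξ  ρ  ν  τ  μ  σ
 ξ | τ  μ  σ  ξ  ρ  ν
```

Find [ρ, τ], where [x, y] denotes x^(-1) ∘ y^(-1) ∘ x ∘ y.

Identity is μ; from the table ρ^(-1) = ρ and τ^(-1) = τ.
ρ ∘ τ = ξ
ξ ∘ ρ = σ
σ ∘ τ = ν

ν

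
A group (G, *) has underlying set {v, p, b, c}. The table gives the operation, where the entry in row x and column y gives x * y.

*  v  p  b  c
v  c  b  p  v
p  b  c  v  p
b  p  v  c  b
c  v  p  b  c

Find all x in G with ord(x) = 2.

{b, p, v}

Identity is c. Compute the order of each non-identity element by repeated multiplication:
  v: v → c  (order 2)
  p: p → c  (order 2)
  b: b → c  (order 2)
Elements of order 2: {b, p, v}.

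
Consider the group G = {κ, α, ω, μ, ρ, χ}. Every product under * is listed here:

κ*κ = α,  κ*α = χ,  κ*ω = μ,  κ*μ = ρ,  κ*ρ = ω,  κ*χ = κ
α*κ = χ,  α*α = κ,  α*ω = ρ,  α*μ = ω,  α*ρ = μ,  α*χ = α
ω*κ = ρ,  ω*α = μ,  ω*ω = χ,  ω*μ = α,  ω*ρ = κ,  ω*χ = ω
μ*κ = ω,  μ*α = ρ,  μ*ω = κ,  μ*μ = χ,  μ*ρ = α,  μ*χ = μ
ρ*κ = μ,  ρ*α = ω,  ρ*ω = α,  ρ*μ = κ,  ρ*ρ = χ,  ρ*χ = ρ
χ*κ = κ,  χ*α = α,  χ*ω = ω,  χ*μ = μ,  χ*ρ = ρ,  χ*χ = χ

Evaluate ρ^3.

ρ

ρ^1 = ρ
ρ^2 = ρ*ρ = χ
ρ^3 = χ*ρ = ρ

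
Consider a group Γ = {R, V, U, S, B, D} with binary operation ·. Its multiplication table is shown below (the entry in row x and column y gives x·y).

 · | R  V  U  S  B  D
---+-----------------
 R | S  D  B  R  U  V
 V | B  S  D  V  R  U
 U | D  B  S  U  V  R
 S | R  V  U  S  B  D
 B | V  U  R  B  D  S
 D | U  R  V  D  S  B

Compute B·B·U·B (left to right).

R

B·B = D
D·U = V
V·B = R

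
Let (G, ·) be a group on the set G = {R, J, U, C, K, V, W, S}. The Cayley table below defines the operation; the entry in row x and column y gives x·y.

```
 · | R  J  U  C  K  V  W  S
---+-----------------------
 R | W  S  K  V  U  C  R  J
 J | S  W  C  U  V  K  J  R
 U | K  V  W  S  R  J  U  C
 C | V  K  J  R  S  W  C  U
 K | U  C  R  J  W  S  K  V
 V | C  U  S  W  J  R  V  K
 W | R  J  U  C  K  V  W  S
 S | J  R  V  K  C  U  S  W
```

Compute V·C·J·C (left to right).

V·C = W
W·J = J
J·C = U

U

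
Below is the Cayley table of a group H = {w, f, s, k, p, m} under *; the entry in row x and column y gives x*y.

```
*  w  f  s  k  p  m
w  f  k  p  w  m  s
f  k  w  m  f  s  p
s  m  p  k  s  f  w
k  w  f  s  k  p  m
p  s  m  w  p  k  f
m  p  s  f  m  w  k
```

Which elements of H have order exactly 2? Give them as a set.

{m, p, s}

Identity is k. Compute the order of each non-identity element by repeated multiplication:
  w: w → f → k  (order 3)
  f: f → w → k  (order 3)
  s: s → k  (order 2)
  p: p → k  (order 2)
  m: m → k  (order 2)
Elements of order 2: {m, p, s}.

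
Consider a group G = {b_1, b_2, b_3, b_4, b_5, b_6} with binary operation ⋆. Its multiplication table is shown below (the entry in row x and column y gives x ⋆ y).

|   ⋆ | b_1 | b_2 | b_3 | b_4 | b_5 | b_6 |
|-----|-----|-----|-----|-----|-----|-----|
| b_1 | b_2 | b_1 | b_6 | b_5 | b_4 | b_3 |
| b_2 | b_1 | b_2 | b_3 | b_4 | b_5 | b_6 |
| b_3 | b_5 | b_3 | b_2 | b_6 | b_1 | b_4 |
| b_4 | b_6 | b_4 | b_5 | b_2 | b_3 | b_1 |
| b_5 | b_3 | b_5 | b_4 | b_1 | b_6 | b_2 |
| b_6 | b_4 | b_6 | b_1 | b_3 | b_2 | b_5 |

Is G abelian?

b_6 ⋆ b_4 = b_3 but b_4 ⋆ b_6 = b_1.
Since b_6 and b_4 do not commute, G is not abelian.

No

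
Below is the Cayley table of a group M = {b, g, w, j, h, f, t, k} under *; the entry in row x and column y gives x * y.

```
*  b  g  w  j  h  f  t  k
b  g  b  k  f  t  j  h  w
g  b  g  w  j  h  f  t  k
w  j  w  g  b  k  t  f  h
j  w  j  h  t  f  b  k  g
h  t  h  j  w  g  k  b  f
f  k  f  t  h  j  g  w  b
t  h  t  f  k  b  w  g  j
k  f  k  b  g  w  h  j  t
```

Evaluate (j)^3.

j^1 = j
j^2 = j * j = t
j^3 = t * j = k
(Structurally, M here is isomorphic to the dihedral group D_4.)

k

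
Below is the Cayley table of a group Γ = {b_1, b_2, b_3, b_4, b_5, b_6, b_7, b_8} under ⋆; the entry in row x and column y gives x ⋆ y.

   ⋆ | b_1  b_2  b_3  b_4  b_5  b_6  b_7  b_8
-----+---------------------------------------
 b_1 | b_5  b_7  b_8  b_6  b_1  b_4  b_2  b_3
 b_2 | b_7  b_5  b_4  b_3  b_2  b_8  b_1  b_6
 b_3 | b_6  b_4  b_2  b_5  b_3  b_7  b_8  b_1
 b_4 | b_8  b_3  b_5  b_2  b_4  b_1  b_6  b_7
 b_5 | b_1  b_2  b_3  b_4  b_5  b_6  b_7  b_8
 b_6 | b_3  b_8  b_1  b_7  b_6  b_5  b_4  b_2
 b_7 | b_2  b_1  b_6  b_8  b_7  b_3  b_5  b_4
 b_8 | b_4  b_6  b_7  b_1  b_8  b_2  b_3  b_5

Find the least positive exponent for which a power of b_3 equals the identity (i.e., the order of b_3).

The identity element is b_5 (its row matches the header).
b_3^1 = b_3
b_3^2 = b_3 ⋆ b_3 = b_2
b_3^3 = b_2 ⋆ b_3 = b_4
b_3^4 = b_4 ⋆ b_3 = b_5
The first power of b_3 equal to the identity is b_3^4, so ord(b_3) = 4.

4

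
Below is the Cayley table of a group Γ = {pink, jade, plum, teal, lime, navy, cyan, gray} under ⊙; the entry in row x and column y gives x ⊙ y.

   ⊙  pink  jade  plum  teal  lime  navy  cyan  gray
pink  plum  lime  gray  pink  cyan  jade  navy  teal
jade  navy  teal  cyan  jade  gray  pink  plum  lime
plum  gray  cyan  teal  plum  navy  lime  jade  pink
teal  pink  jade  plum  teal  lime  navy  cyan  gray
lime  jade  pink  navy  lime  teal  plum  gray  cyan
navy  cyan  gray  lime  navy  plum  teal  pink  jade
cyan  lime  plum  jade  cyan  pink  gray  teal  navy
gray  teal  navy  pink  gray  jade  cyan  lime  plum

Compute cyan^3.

cyan^1 = cyan
cyan^2 = cyan ⊙ cyan = teal
cyan^3 = teal ⊙ cyan = cyan

cyan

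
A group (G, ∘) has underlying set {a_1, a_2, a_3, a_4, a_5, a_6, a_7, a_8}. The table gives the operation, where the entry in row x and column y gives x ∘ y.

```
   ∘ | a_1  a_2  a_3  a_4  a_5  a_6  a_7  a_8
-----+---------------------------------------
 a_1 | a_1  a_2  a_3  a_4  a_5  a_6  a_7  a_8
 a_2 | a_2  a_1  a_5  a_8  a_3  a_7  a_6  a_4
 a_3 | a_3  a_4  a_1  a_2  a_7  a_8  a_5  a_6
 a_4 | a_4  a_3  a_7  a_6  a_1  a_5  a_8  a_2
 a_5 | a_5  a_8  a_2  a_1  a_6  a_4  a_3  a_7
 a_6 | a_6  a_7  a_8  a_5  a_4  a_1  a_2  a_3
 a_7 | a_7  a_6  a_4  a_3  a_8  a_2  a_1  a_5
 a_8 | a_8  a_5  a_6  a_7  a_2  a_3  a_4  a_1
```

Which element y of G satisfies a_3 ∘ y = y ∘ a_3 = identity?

a_3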